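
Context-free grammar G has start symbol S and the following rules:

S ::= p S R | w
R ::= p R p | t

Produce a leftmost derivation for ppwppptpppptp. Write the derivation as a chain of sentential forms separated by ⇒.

S⇒pSR⇒ppSRR⇒ppwRR⇒ppwpRpR⇒ppwppRppR⇒ppwpppRpppR⇒ppwppptpppR⇒ppwppptppppRp⇒ppwppptpppptp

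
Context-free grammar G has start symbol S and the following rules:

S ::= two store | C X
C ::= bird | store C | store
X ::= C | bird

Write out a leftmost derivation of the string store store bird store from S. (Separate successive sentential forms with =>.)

S => C X   [S ::= C X]
C X => store C X   [C ::= store C]
store C X => store store C X   [C ::= store C]
store store C X => store store bird X   [C ::= bird]
store store bird X => store store bird C   [X ::= C]
store store bird C => store store bird store   [C ::= store]

S => C X => store C X => store store C X => store store bird X => store store bird C => store store bird store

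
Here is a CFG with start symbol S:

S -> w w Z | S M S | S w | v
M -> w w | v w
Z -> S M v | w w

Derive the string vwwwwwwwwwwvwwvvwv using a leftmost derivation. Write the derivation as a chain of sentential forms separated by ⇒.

S ⇒ SMS ⇒ SMSMS ⇒ vMSMS ⇒ vwwSMS ⇒ vwwSMSMS ⇒ vwwwwZMSMS ⇒ vwwwwSMvMSMS ⇒ vwwwwwwZMvMSMS ⇒ vwwwwwwwwMvMSMS ⇒ vwwwwwwwwwwvMSMS ⇒ vwwwwwwwwwwvwwSMS ⇒ vwwwwwwwwwwvwwvMS ⇒ vwwwwwwwwwwvwwvvwS ⇒ vwwwwwwwwwwvwwvvwv

S ⇒ SMS   [S -> S M S]
SMS ⇒ SMSMS   [S -> S M S]
SMSMS ⇒ vMSMS   [S -> v]
vMSMS ⇒ vwwSMS   [M -> w w]
vwwSMS ⇒ vwwSMSMS   [S -> S M S]
vwwSMSMS ⇒ vwwwwZMSMS   [S -> w w Z]
vwwwwZMSMS ⇒ vwwwwSMvMSMS   [Z -> S M v]
vwwwwSMvMSMS ⇒ vwwwwwwZMvMSMS   [S -> w w Z]
vwwwwwwZMvMSMS ⇒ vwwwwwwwwMvMSMS   [Z -> w w]
vwwwwwwwwMvMSMS ⇒ vwwwwwwwwwwvMSMS   [M -> w w]
vwwwwwwwwwwvMSMS ⇒ vwwwwwwwwwwvwwSMS   [M -> w w]
vwwwwwwwwwwvwwSMS ⇒ vwwwwwwwwwwvwwvMS   [S -> v]
vwwwwwwwwwwvwwvMS ⇒ vwwwwwwwwwwvwwvvwS   [M -> v w]
vwwwwwwwwwwvwwvvwS ⇒ vwwwwwwwwwwvwwvvwv   [S -> v]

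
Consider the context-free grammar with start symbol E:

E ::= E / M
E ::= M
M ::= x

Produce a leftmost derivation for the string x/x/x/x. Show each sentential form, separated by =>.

E=>E/M=>E/M/M=>E/M/M/M=>M/M/M/M=>x/M/M/M=>x/x/M/M=>x/x/x/M=>x/x/x/x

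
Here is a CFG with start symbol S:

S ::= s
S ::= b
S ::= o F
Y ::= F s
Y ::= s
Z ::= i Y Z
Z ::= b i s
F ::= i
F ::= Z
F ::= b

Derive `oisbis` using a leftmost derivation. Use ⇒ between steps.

S ⇒ oF   [S ::= o F]
oF ⇒ oZ   [F ::= Z]
oZ ⇒ oiYZ   [Z ::= i Y Z]
oiYZ ⇒ oisZ   [Y ::= s]
oisZ ⇒ oisbis   [Z ::= b i s]

S⇒oF⇒oZ⇒oiYZ⇒oisZ⇒oisbis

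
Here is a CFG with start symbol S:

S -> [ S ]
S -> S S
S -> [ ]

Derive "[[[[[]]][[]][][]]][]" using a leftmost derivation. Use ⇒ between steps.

S ⇒ SS ⇒ [S]S ⇒ [[S]]S ⇒ [[SS]]S ⇒ [[SSS]]S ⇒ [[[S]SS]]S ⇒ [[[[S]]SS]]S ⇒ [[[[[]]]SS]]S ⇒ [[[[[]]]SSS]]S ⇒ [[[[[]]][S]SS]]S ⇒ [[[[[]]][[]]SS]]S ⇒ [[[[[]]][[]][]S]]S ⇒ [[[[[]]][[]][][]]]S ⇒ [[[[[]]][[]][][]]][]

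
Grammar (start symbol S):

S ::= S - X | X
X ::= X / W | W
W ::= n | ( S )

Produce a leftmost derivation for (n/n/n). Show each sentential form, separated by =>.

S => X => W => (S) => (X) => (X/W) => (X/W/W) => (W/W/W) => (n/W/W) => (n/n/W) => (n/n/n)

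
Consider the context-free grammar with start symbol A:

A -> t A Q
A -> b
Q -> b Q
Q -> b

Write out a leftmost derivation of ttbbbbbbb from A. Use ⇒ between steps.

A ⇒ tAQ ⇒ ttAQQ ⇒ ttbQQ ⇒ ttbbQQ ⇒ ttbbbQQ ⇒ ttbbbbQQ ⇒ ttbbbbbQQ ⇒ ttbbbbbbQ ⇒ ttbbbbbbb

A ⇒ tAQ   [A -> t A Q]
tAQ ⇒ ttAQQ   [A -> t A Q]
ttAQQ ⇒ ttbQQ   [A -> b]
ttbQQ ⇒ ttbbQQ   [Q -> b Q]
ttbbQQ ⇒ ttbbbQQ   [Q -> b Q]
ttbbbQQ ⇒ ttbbbbQQ   [Q -> b Q]
ttbbbbQQ ⇒ ttbbbbbQQ   [Q -> b Q]
ttbbbbbQQ ⇒ ttbbbbbbQ   [Q -> b]
ttbbbbbbQ ⇒ ttbbbbbbb   [Q -> b]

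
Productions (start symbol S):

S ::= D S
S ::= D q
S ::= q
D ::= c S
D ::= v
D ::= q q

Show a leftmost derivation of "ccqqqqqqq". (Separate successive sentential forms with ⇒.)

S ⇒ DS   [S ::= D S]
DS ⇒ cSS   [D ::= c S]
cSS ⇒ cDqS   [S ::= D q]
cDqS ⇒ ccSqS   [D ::= c S]
ccSqS ⇒ ccqqS   [S ::= q]
ccqqS ⇒ ccqqDS   [S ::= D S]
ccqqDS ⇒ ccqqqqS   [D ::= q q]
ccqqqqS ⇒ ccqqqqDq   [S ::= D q]
ccqqqqDq ⇒ ccqqqqqqq   [D ::= q q]

S⇒DS⇒cSS⇒cDqS⇒ccSqS⇒ccqqS⇒ccqqDS⇒ccqqqqS⇒ccqqqqDq⇒ccqqqqqqq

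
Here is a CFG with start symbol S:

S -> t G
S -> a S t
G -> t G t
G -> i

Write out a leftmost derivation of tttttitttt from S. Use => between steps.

S=>tG=>ttGt=>tttGtt=>ttttGttt=>tttttGtttt=>tttttitttt

S => tG   [S -> t G]
tG => ttGt   [G -> t G t]
ttGt => tttGtt   [G -> t G t]
tttGtt => ttttGttt   [G -> t G t]
ttttGttt => tttttGtttt   [G -> t G t]
tttttGtttt => tttttitttt   [G -> i]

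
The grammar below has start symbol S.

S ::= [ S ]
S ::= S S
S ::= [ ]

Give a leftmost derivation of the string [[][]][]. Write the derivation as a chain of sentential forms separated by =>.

S => SS   [S ::= S S]
SS => [S]S   [S ::= [ S ]]
[S]S => [SS]S   [S ::= S S]
[SS]S => [[]S]S   [S ::= [ ]]
[[]S]S => [[][]]S   [S ::= [ ]]
[[][]]S => [[][]][]   [S ::= [ ]]

S=>SS=>[S]S=>[SS]S=>[[]S]S=>[[][]]S=>[[][]][]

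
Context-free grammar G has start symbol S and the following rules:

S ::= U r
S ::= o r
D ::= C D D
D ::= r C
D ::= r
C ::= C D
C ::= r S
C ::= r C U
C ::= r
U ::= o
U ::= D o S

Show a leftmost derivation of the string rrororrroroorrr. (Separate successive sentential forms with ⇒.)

S ⇒ Ur ⇒ DoSr ⇒ rCoSr ⇒ rrSoSr ⇒ rroroSr ⇒ rroroUrr ⇒ rroroDoSrr ⇒ rrororCoSrr ⇒ rrororCDoSrr ⇒ rrororrCUDoSrr ⇒ rrororrrUDoSrr ⇒ rrororrroDoSrr ⇒ rrororrroroSrr ⇒ rrororrroroorrr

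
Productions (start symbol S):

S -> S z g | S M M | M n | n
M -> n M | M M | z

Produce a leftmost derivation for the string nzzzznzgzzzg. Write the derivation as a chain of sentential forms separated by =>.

S => Szg => SMMzg => SzgMMzg => MnzgMMzg => MMnzgMMzg => nMMnzgMMzg => nMMMnzgMMzg => nMMMMnzgMMzg => nzMMMnzgMMzg => nzzMMnzgMMzg => nzzzMnzgMMzg => nzzzznzgMMzg => nzzzznzgzMzg => nzzzznzgzzzg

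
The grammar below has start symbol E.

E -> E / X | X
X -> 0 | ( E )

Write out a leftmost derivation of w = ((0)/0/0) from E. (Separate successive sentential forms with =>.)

E=>X=>(E)=>(E/X)=>(E/X/X)=>(X/X/X)=>((E)/X/X)=>((X)/X/X)=>((0)/X/X)=>((0)/0/X)=>((0)/0/0)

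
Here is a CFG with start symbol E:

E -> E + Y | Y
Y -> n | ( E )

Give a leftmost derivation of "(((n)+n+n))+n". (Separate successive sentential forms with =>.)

E=>E+Y=>Y+Y=>(E)+Y=>(Y)+Y=>((E))+Y=>((E+Y))+Y=>((E+Y+Y))+Y=>((Y+Y+Y))+Y=>(((E)+Y+Y))+Y=>(((Y)+Y+Y))+Y=>(((n)+Y+Y))+Y=>(((n)+n+Y))+Y=>(((n)+n+n))+Y=>(((n)+n+n))+n

E => E+Y   [E -> E + Y]
E+Y => Y+Y   [E -> Y]
Y+Y => (E)+Y   [Y -> ( E )]
(E)+Y => (Y)+Y   [E -> Y]
(Y)+Y => ((E))+Y   [Y -> ( E )]
((E))+Y => ((E+Y))+Y   [E -> E + Y]
((E+Y))+Y => ((E+Y+Y))+Y   [E -> E + Y]
((E+Y+Y))+Y => ((Y+Y+Y))+Y   [E -> Y]
((Y+Y+Y))+Y => (((E)+Y+Y))+Y   [Y -> ( E )]
(((E)+Y+Y))+Y => (((Y)+Y+Y))+Y   [E -> Y]
(((Y)+Y+Y))+Y => (((n)+Y+Y))+Y   [Y -> n]
(((n)+Y+Y))+Y => (((n)+n+Y))+Y   [Y -> n]
(((n)+n+Y))+Y => (((n)+n+n))+Y   [Y -> n]
(((n)+n+n))+Y => (((n)+n+n))+n   [Y -> n]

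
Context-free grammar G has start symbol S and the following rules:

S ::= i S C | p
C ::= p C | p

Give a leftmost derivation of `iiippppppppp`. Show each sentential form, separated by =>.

S=>iSC=>iiSCC=>iiiSCCC=>iiipCCC=>iiippCCC=>iiipppCCC=>iiippppCCC=>iiipppppCCC=>iiippppppCC=>iiipppppppC=>iiippppppppC=>iiippppppppp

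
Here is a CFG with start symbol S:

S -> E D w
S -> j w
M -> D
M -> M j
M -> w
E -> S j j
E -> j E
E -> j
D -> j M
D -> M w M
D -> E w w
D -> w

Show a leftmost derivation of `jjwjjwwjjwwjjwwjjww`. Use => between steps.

S => EDw => jEDw => jSjjDw => jEDwjjDw => jSjjDwjjDw => jEDwjjDwjjDw => jSjjDwjjDwjjDw => jEDwjjDwjjDwjjDw => jSjjDwjjDwjjDwjjDw => jjwjjDwjjDwjjDwjjDw => jjwjjwwjjDwjjDwjjDw => jjwjjwwjjwwjjDwjjDw => jjwjjwwjjwwjjwwjjDw => jjwjjwwjjwwjjwwjjww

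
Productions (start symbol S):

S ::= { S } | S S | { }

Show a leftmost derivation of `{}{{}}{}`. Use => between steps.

S => SS => SSS => {}SS => {}{S}S => {}{{}}S => {}{{}}{}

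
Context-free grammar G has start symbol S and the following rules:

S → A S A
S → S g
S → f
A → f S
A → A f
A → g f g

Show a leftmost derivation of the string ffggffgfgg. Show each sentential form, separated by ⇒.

S ⇒ Sg ⇒ ASAg ⇒ AfSAg ⇒ fSfSAg ⇒ fSgfSAg ⇒ fSggfSAg ⇒ ffggfSAg ⇒ ffggffAg ⇒ ffggffgfgg

S ⇒ Sg   [S → S g]
Sg ⇒ ASAg   [S → A S A]
ASAg ⇒ AfSAg   [A → A f]
AfSAg ⇒ fSfSAg   [A → f S]
fSfSAg ⇒ fSgfSAg   [S → S g]
fSgfSAg ⇒ fSggfSAg   [S → S g]
fSggfSAg ⇒ ffggfSAg   [S → f]
ffggfSAg ⇒ ffggffAg   [S → f]
ffggffAg ⇒ ffggffgfgg   [A → g f g]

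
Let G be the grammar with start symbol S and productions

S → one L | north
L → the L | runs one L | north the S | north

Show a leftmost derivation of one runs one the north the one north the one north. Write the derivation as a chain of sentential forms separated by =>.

S => one L   [S → one L]
one L => one runs one L   [L → runs one L]
one runs one L => one runs one the L   [L → the L]
one runs one the L => one runs one the north the S   [L → north the S]
one runs one the north the S => one runs one the north the one L   [S → one L]
one runs one the north the one L => one runs one the north the one north the S   [L → north the S]
one runs one the north the one north the S => one runs one the north the one north the one L   [S → one L]
one runs one the north the one north the one L => one runs one the north the one north the one north   [L → north]

S => one L => one runs one L => one runs one the L => one runs one the north the S => one runs one the north the one L => one runs one the north the one north the S => one runs one the north the one north the one L => one runs one the north the one north the one north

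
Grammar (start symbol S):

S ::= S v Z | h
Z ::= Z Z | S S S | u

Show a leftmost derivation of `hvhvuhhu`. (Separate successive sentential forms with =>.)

S => SvZ => hvZ => hvZZ => hvSSSZ => hvSvZSSZ => hvhvZSSZ => hvhvuSSZ => hvhvuhSZ => hvhvuhhZ => hvhvuhhu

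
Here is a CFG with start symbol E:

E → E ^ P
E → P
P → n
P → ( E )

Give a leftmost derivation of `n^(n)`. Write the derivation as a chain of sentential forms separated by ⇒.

E ⇒ E^P ⇒ P^P ⇒ n^P ⇒ n^(E) ⇒ n^(P) ⇒ n^(n)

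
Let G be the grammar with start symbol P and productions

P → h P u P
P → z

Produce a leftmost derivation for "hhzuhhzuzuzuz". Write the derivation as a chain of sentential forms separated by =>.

P => hPuP => hhPuPuP => hhzuPuP => hhzuhPuPuP => hhzuhhPuPuPuP => hhzuhhzuPuPuP => hhzuhhzuzuPuP => hhzuhhzuzuzuP => hhzuhhzuzuzuz

P => hPuP   [P → h P u P]
hPuP => hhPuPuP   [P → h P u P]
hhPuPuP => hhzuPuP   [P → z]
hhzuPuP => hhzuhPuPuP   [P → h P u P]
hhzuhPuPuP => hhzuhhPuPuPuP   [P → h P u P]
hhzuhhPuPuPuP => hhzuhhzuPuPuP   [P → z]
hhzuhhzuPuPuP => hhzuhhzuzuPuP   [P → z]
hhzuhhzuzuPuP => hhzuhhzuzuzuP   [P → z]
hhzuhhzuzuzuP => hhzuhhzuzuzuz   [P → z]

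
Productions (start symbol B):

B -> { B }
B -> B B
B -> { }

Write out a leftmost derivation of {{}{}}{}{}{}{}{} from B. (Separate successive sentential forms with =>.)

B => BB   [B -> B B]
BB => BBB   [B -> B B]
BBB => BBBB   [B -> B B]
BBBB => BBBBB   [B -> B B]
BBBBB => {B}BBBB   [B -> { B }]
{B}BBBB => {BB}BBBB   [B -> B B]
{BB}BBBB => {{}B}BBBB   [B -> { }]
{{}B}BBBB => {{}{}}BBBB   [B -> { }]
{{}{}}BBBB => {{}{}}BBBBB   [B -> B B]
{{}{}}BBBBB => {{}{}}{}BBBB   [B -> { }]
{{}{}}{}BBBB => {{}{}}{}{}BBB   [B -> { }]
{{}{}}{}{}BBB => {{}{}}{}{}{}BB   [B -> { }]
{{}{}}{}{}{}BB => {{}{}}{}{}{}{}B   [B -> { }]
{{}{}}{}{}{}{}B => {{}{}}{}{}{}{}{}   [B -> { }]

B => BB => BBB => BBBB => BBBBB => {B}BBBB => {BB}BBBB => {{}B}BBBB => {{}{}}BBBB => {{}{}}BBBBB => {{}{}}{}BBBB => {{}{}}{}{}BBB => {{}{}}{}{}{}BB => {{}{}}{}{}{}{}B => {{}{}}{}{}{}{}{}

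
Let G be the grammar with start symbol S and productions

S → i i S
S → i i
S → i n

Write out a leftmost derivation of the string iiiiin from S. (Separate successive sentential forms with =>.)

S => iiS => iiiiS => iiiiin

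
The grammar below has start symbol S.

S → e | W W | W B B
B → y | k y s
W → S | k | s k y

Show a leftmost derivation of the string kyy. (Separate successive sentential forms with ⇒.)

S⇒WBB⇒kBB⇒kyB⇒kyy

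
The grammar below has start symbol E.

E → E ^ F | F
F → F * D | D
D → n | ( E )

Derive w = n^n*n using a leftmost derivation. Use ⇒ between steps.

E ⇒ E^F ⇒ F^F ⇒ D^F ⇒ n^F ⇒ n^F*D ⇒ n^D*D ⇒ n^n*D ⇒ n^n*n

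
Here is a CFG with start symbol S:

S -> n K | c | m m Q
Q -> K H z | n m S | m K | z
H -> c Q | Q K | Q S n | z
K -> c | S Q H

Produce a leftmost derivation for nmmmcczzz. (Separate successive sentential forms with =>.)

S=>nK=>nSQH=>nmmQQH=>nmmmKQH=>nmmmcQH=>nmmmcKHzH=>nmmmccHzH=>nmmmcczzH=>nmmmcczzz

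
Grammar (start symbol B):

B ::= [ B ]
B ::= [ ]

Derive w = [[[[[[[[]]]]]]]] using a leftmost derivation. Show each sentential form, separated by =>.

B=>[B]=>[[B]]=>[[[B]]]=>[[[[B]]]]=>[[[[[B]]]]]=>[[[[[[B]]]]]]=>[[[[[[[B]]]]]]]=>[[[[[[[[]]]]]]]]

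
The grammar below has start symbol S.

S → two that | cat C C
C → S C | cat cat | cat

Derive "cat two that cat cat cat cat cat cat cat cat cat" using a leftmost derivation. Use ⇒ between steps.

S ⇒ cat C C ⇒ cat S C C ⇒ cat two that C C ⇒ cat two that S C C ⇒ cat two that cat C C C C ⇒ cat two that cat cat cat C C C ⇒ cat two that cat cat cat cat cat C C ⇒ cat two that cat cat cat cat cat cat cat C ⇒ cat two that cat cat cat cat cat cat cat cat cat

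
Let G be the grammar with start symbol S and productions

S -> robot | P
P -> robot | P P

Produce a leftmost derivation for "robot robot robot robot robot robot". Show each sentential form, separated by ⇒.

S ⇒ P ⇒ P P ⇒ P P P ⇒ P P P P ⇒ P P P P P ⇒ P P P P P P ⇒ robot P P P P P ⇒ robot robot P P P P ⇒ robot robot robot P P P ⇒ robot robot robot robot P P ⇒ robot robot robot robot robot P ⇒ robot robot robot robot robot robot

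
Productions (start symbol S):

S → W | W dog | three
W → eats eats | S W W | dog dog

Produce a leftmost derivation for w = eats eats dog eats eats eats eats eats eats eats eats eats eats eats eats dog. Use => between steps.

S => W dog => S W W dog => W W W dog => S W W W W dog => W W W W W dog => S W W W W W W dog => W dog W W W W W W dog => eats eats dog W W W W W W dog => eats eats dog eats eats W W W W W dog => eats eats dog eats eats eats eats W W W W dog => eats eats dog eats eats eats eats eats eats W W W dog => eats eats dog eats eats eats eats eats eats eats eats W W dog => eats eats dog eats eats eats eats eats eats eats eats eats eats W dog => eats eats dog eats eats eats eats eats eats eats eats eats eats eats eats dog

S => W dog   [S → W dog]
W dog => S W W dog   [W → S W W]
S W W dog => W W W dog   [S → W]
W W W dog => S W W W W dog   [W → S W W]
S W W W W dog => W W W W W dog   [S → W]
W W W W W dog => S W W W W W W dog   [W → S W W]
S W W W W W W dog => W dog W W W W W W dog   [S → W dog]
W dog W W W W W W dog => eats eats dog W W W W W W dog   [W → eats eats]
eats eats dog W W W W W W dog => eats eats dog eats eats W W W W W dog   [W → eats eats]
eats eats dog eats eats W W W W W dog => eats eats dog eats eats eats eats W W W W dog   [W → eats eats]
eats eats dog eats eats eats eats W W W W dog => eats eats dog eats eats eats eats eats eats W W W dog   [W → eats eats]
eats eats dog eats eats eats eats eats eats W W W dog => eats eats dog eats eats eats eats eats eats eats eats W W dog   [W → eats eats]
eats eats dog eats eats eats eats eats eats eats eats W W dog => eats eats dog eats eats eats eats eats eats eats eats eats eats W dog   [W → eats eats]
eats eats dog eats eats eats eats eats eats eats eats eats eats W dog => eats eats dog eats eats eats eats eats eats eats eats eats eats eats eats dog   [W → eats eats]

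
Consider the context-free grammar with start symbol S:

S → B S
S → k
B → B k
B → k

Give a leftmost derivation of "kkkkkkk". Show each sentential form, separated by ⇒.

S⇒BS⇒BkS⇒BkkS⇒kkkS⇒kkkBS⇒kkkBkS⇒kkkkkS⇒kkkkkBS⇒kkkkkkS⇒kkkkkkk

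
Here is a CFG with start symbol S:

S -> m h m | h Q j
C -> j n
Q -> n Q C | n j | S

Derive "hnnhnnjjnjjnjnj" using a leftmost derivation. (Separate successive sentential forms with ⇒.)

S⇒hQj⇒hnQCj⇒hnnQCCj⇒hnnSCCj⇒hnnhQjCCj⇒hnnhnQCjCCj⇒hnnhnnjCjCCj⇒hnnhnnjjnjCCj⇒hnnhnnjjnjjnCj⇒hnnhnnjjnjjnjnj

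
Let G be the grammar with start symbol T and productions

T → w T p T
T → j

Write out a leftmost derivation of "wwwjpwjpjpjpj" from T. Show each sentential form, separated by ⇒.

T ⇒ wTpT   [T → w T p T]
wTpT ⇒ wwTpTpT   [T → w T p T]
wwTpTpT ⇒ wwwTpTpTpT   [T → w T p T]
wwwTpTpTpT ⇒ wwwjpTpTpT   [T → j]
wwwjpTpTpT ⇒ wwwjpwTpTpTpT   [T → w T p T]
wwwjpwTpTpTpT ⇒ wwwjpwjpTpTpT   [T → j]
wwwjpwjpTpTpT ⇒ wwwjpwjpjpTpT   [T → j]
wwwjpwjpjpTpT ⇒ wwwjpwjpjpjpT   [T → j]
wwwjpwjpjpjpT ⇒ wwwjpwjpjpjpj   [T → j]

T ⇒ wTpT ⇒ wwTpTpT ⇒ wwwTpTpTpT ⇒ wwwjpTpTpT ⇒ wwwjpwTpTpTpT ⇒ wwwjpwjpTpTpT ⇒ wwwjpwjpjpTpT ⇒ wwwjpwjpjpjpT ⇒ wwwjpwjpjpjpj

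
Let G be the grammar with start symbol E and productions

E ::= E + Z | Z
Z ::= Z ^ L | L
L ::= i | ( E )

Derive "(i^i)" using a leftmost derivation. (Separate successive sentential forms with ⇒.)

E⇒Z⇒L⇒(E)⇒(Z)⇒(Z^L)⇒(L^L)⇒(i^L)⇒(i^i)

E ⇒ Z   [E ::= Z]
Z ⇒ L   [Z ::= L]
L ⇒ (E)   [L ::= ( E )]
(E) ⇒ (Z)   [E ::= Z]
(Z) ⇒ (Z^L)   [Z ::= Z ^ L]
(Z^L) ⇒ (L^L)   [Z ::= L]
(L^L) ⇒ (i^L)   [L ::= i]
(i^L) ⇒ (i^i)   [L ::= i]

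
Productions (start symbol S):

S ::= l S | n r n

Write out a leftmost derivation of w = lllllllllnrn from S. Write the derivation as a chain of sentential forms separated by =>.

S=>lS=>llS=>lllS=>llllS=>lllllS=>llllllS=>lllllllS=>llllllllS=>lllllllllS=>lllllllllnrn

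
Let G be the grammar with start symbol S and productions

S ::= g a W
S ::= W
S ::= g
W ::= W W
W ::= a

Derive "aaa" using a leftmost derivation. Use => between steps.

S => W   [S ::= W]
W => WW   [W ::= W W]
WW => WWW   [W ::= W W]
WWW => aWW   [W ::= a]
aWW => aaW   [W ::= a]
aaW => aaa   [W ::= a]

S=>W=>WW=>WWW=>aWW=>aaW=>aaa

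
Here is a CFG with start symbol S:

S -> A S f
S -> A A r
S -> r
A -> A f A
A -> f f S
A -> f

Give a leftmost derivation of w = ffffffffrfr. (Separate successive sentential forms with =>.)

S=>AAr=>ffSAr=>ffAArAr=>ffAfAArAr=>ffAfAfAArAr=>ffffAfAArAr=>ffffffAArAr=>fffffffArAr=>ffffffffrAr=>ffffffffrfr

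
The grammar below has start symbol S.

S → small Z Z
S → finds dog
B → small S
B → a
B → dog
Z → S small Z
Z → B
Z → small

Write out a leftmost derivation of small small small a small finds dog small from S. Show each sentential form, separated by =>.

S => small Z Z => small B Z => small small S Z => small small small Z Z Z => small small small B Z Z => small small small a Z Z => small small small a B Z => small small small a small S Z => small small small a small finds dog Z => small small small a small finds dog small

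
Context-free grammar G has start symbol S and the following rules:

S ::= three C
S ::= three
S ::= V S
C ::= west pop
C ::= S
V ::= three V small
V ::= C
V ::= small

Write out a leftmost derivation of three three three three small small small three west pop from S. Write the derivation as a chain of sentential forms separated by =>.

S => three C => three S => three three C => three three S => three three V S => three three three V small S => three three three three V small small S => three three three three small small small S => three three three three small small small three C => three three three three small small small three west pop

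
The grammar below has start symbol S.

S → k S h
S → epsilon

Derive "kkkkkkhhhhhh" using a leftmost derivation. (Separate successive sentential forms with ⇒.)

S ⇒ kSh   [S → k S h]
kSh ⇒ kkShh   [S → k S h]
kkShh ⇒ kkkShhh   [S → k S h]
kkkShhh ⇒ kkkkShhhh   [S → k S h]
kkkkShhhh ⇒ kkkkkShhhhh   [S → k S h]
kkkkkShhhhh ⇒ kkkkkkShhhhhh   [S → k S h]
kkkkkkShhhhhh ⇒ kkkkkkhhhhhh   [S → epsilon]

S ⇒ kSh ⇒ kkShh ⇒ kkkShhh ⇒ kkkkShhhh ⇒ kkkkkShhhhh ⇒ kkkkkkShhhhhh ⇒ kkkkkkhhhhhh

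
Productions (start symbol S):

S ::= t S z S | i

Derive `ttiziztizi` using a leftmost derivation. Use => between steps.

S => tSzS   [S ::= t S z S]
tSzS => ttSzSzS   [S ::= t S z S]
ttSzSzS => ttizSzS   [S ::= i]
ttizSzS => ttizizS   [S ::= i]
ttizizS => ttiziztSzS   [S ::= t S z S]
ttiziztSzS => ttiziztizS   [S ::= i]
ttiziztizS => ttiziztizi   [S ::= i]

S=>tSzS=>ttSzSzS=>ttizSzS=>ttizizS=>ttiziztSzS=>ttiziztizS=>ttiziztizi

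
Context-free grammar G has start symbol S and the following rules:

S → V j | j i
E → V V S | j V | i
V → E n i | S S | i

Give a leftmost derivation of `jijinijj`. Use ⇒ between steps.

S⇒Vj⇒SSj⇒jiSj⇒jiVjj⇒jiEnijj⇒jijVnijj⇒jijinijj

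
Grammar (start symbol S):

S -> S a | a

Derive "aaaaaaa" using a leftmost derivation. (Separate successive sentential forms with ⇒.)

S⇒Sa⇒Saa⇒Saaa⇒Saaaa⇒Saaaaa⇒Saaaaaa⇒aaaaaaa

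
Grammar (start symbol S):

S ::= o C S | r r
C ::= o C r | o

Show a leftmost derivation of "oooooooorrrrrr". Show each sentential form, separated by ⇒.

S ⇒ oCS   [S ::= o C S]
oCS ⇒ ooS   [C ::= o]
ooS ⇒ oooCS   [S ::= o C S]
oooCS ⇒ ooooCrS   [C ::= o C r]
ooooCrS ⇒ oooooCrrS   [C ::= o C r]
oooooCrrS ⇒ ooooooCrrrS   [C ::= o C r]
ooooooCrrrS ⇒ oooooooCrrrrS   [C ::= o C r]
oooooooCrrrrS ⇒ oooooooorrrrS   [C ::= o]
oooooooorrrrS ⇒ oooooooorrrrrr   [S ::= r r]

S⇒oCS⇒ooS⇒oooCS⇒ooooCrS⇒oooooCrrS⇒ooooooCrrrS⇒oooooooCrrrrS⇒oooooooorrrrS⇒oooooooorrrrrr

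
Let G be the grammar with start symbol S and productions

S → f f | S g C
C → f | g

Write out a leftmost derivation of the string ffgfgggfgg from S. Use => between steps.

S => SgC   [S → S g C]
SgC => SgCgC   [S → S g C]
SgCgC => SgCgCgC   [S → S g C]
SgCgCgC => SgCgCgCgC   [S → S g C]
SgCgCgCgC => ffgCgCgCgC   [S → f f]
ffgCgCgCgC => ffgfgCgCgC   [C → f]
ffgfgCgCgC => ffgfgggCgC   [C → g]
ffgfgggCgC => ffgfgggfgC   [C → f]
ffgfgggfgC => ffgfgggfgg   [C → g]

S => SgC => SgCgC => SgCgCgC => SgCgCgCgC => ffgCgCgCgC => ffgfgCgCgC => ffgfgggCgC => ffgfgggfgC => ffgfgggfgg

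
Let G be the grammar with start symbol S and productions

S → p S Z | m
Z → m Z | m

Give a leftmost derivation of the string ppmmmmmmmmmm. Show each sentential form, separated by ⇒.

S⇒pSZ⇒ppSZZ⇒ppmZZ⇒ppmmZZ⇒ppmmmZZ⇒ppmmmmZZ⇒ppmmmmmZZ⇒ppmmmmmmZZ⇒ppmmmmmmmZZ⇒ppmmmmmmmmZZ⇒ppmmmmmmmmmZ⇒ppmmmmmmmmmm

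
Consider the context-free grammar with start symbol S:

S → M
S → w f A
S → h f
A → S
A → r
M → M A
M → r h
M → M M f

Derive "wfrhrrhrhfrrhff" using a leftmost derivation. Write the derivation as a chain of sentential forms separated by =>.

S => wfA   [S → w f A]
wfA => wfS   [A → S]
wfS => wfM   [S → M]
wfM => wfMMf   [M → M M f]
wfMMf => wfMAMf   [M → M A]
wfMAMf => wfrhAMf   [M → r h]
wfrhAMf => wfrhrMf   [A → r]
wfrhrMf => wfrhrMMff   [M → M M f]
wfrhrMMff => wfrhrMAMff   [M → M A]
wfrhrMAMff => wfrhrMMfAMff   [M → M M f]
wfrhrMMfAMff => wfrhrrhMfAMff   [M → r h]
wfrhrrhMfAMff => wfrhrrhrhfAMff   [M → r h]
wfrhrrhrhfAMff => wfrhrrhrhfrMff   [A → r]
wfrhrrhrhfrMff => wfrhrrhrhfrrhff   [M → r h]

S => wfA => wfS => wfM => wfMMf => wfMAMf => wfrhAMf => wfrhrMf => wfrhrMMff => wfrhrMAMff => wfrhrMMfAMff => wfrhrrhMfAMff => wfrhrrhrhfAMff => wfrhrrhrhfrMff => wfrhrrhrhfrrhff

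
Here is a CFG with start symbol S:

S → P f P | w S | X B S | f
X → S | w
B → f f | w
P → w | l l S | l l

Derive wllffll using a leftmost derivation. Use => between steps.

S => wS   [S → w S]
wS => wPfP   [S → P f P]
wPfP => wllSfP   [P → l l S]
wllSfP => wllffP   [S → f]
wllffP => wllffll   [P → l l]

S => wS => wPfP => wllSfP => wllffP => wllffll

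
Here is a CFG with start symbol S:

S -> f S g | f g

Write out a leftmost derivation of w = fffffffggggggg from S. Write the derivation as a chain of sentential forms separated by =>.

S => fSg   [S -> f S g]
fSg => ffSgg   [S -> f S g]
ffSgg => fffSggg   [S -> f S g]
fffSggg => ffffSgggg   [S -> f S g]
ffffSgggg => fffffSggggg   [S -> f S g]
fffffSggggg => ffffffSgggggg   [S -> f S g]
ffffffSgggggg => fffffffggggggg   [S -> f g]

S=>fSg=>ffSgg=>fffSggg=>ffffSgggg=>fffffSggggg=>ffffffSgggggg=>fffffffggggggg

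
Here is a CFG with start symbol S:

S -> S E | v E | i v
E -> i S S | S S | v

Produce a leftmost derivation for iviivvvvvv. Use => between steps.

S=>SE=>SEE=>ivEE=>iviSSE=>iviivSE=>iviivSEE=>iviivSEEE=>iviivvEEEE=>iviivvvEEE=>iviivvvvEE=>iviivvvvvE=>iviivvvvvv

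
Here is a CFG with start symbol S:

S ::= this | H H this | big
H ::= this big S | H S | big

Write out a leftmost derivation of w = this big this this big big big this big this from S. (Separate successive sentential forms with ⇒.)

S ⇒ H H this ⇒ H S H this ⇒ H S S H this ⇒ this big S S S H this ⇒ this big this S S H this ⇒ this big this this S H this ⇒ this big this this H H this H this ⇒ this big this this H S H this H this ⇒ this big this this big S H this H this ⇒ this big this this big big H this H this ⇒ this big this this big big big this H this ⇒ this big this this big big big this big this

S ⇒ H H this   [S ::= H H this]
H H this ⇒ H S H this   [H ::= H S]
H S H this ⇒ H S S H this   [H ::= H S]
H S S H this ⇒ this big S S S H this   [H ::= this big S]
this big S S S H this ⇒ this big this S S H this   [S ::= this]
this big this S S H this ⇒ this big this this S H this   [S ::= this]
this big this this S H this ⇒ this big this this H H this H this   [S ::= H H this]
this big this this H H this H this ⇒ this big this this H S H this H this   [H ::= H S]
this big this this H S H this H this ⇒ this big this this big S H this H this   [H ::= big]
this big this this big S H this H this ⇒ this big this this big big H this H this   [S ::= big]
this big this this big big H this H this ⇒ this big this this big big big this H this   [H ::= big]
this big this this big big big this H this ⇒ this big this this big big big this big this   [H ::= big]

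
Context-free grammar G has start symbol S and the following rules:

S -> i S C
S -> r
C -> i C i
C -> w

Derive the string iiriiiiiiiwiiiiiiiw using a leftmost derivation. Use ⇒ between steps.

S ⇒ iSC ⇒ iiSCC ⇒ iirCC ⇒ iiriCiC ⇒ iiriiCiiC ⇒ iiriiiCiiiC ⇒ iiriiiiCiiiiC ⇒ iiriiiiiCiiiiiC ⇒ iiriiiiiiCiiiiiiC ⇒ iiriiiiiiiCiiiiiiiC ⇒ iiriiiiiiiwiiiiiiiC ⇒ iiriiiiiiiwiiiiiiiw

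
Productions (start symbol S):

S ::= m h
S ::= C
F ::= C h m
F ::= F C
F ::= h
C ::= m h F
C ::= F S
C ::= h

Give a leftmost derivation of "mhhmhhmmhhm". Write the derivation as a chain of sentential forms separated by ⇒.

S ⇒ C   [S ::= C]
C ⇒ mhF   [C ::= m h F]
mhF ⇒ mhChm   [F ::= C h m]
mhChm ⇒ mhFShm   [C ::= F S]
mhFShm ⇒ mhChmShm   [F ::= C h m]
mhChmShm ⇒ mhFShmShm   [C ::= F S]
mhFShmShm ⇒ mhhShmShm   [F ::= h]
mhhShmShm ⇒ mhhmhhmShm   [S ::= m h]
mhhmhhmShm ⇒ mhhmhhmmhhm   [S ::= m h]

S ⇒ C ⇒ mhF ⇒ mhChm ⇒ mhFShm ⇒ mhChmShm ⇒ mhFShmShm ⇒ mhhShmShm ⇒ mhhmhhmShm ⇒ mhhmhhmmhhm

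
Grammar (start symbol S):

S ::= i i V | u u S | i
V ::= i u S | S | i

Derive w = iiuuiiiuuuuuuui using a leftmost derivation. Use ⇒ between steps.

S⇒iiV⇒iiS⇒iiuuS⇒iiuuiiV⇒iiuuiiiuS⇒iiuuiiiuuuS⇒iiuuiiiuuuuuS⇒iiuuiiiuuuuuuuS⇒iiuuiiiuuuuuuui

S ⇒ iiV   [S ::= i i V]
iiV ⇒ iiS   [V ::= S]
iiS ⇒ iiuuS   [S ::= u u S]
iiuuS ⇒ iiuuiiV   [S ::= i i V]
iiuuiiV ⇒ iiuuiiiuS   [V ::= i u S]
iiuuiiiuS ⇒ iiuuiiiuuuS   [S ::= u u S]
iiuuiiiuuuS ⇒ iiuuiiiuuuuuS   [S ::= u u S]
iiuuiiiuuuuuS ⇒ iiuuiiiuuuuuuuS   [S ::= u u S]
iiuuiiiuuuuuuuS ⇒ iiuuiiiuuuuuuui   [S ::= i]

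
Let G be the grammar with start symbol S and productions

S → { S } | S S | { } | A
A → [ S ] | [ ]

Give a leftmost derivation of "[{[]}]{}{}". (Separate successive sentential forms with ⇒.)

S ⇒ SS ⇒ SSS ⇒ ASS ⇒ [S]SS ⇒ [{S}]SS ⇒ [{A}]SS ⇒ [{[]}]SS ⇒ [{[]}]{}S ⇒ [{[]}]{}{}

S ⇒ SS   [S → S S]
SS ⇒ SSS   [S → S S]
SSS ⇒ ASS   [S → A]
ASS ⇒ [S]SS   [A → [ S ]]
[S]SS ⇒ [{S}]SS   [S → { S }]
[{S}]SS ⇒ [{A}]SS   [S → A]
[{A}]SS ⇒ [{[]}]SS   [A → [ ]]
[{[]}]SS ⇒ [{[]}]{}S   [S → { }]
[{[]}]{}S ⇒ [{[]}]{}{}   [S → { }]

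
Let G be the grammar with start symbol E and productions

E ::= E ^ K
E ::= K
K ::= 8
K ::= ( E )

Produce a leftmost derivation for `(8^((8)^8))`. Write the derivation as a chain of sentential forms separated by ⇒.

E ⇒ K ⇒ (E) ⇒ (E^K) ⇒ (K^K) ⇒ (8^K) ⇒ (8^(E)) ⇒ (8^(E^K)) ⇒ (8^(K^K)) ⇒ (8^((E)^K)) ⇒ (8^((K)^K)) ⇒ (8^((8)^K)) ⇒ (8^((8)^8))

E ⇒ K   [E ::= K]
K ⇒ (E)   [K ::= ( E )]
(E) ⇒ (E^K)   [E ::= E ^ K]
(E^K) ⇒ (K^K)   [E ::= K]
(K^K) ⇒ (8^K)   [K ::= 8]
(8^K) ⇒ (8^(E))   [K ::= ( E )]
(8^(E)) ⇒ (8^(E^K))   [E ::= E ^ K]
(8^(E^K)) ⇒ (8^(K^K))   [E ::= K]
(8^(K^K)) ⇒ (8^((E)^K))   [K ::= ( E )]
(8^((E)^K)) ⇒ (8^((K)^K))   [E ::= K]
(8^((K)^K)) ⇒ (8^((8)^K))   [K ::= 8]
(8^((8)^K)) ⇒ (8^((8)^8))   [K ::= 8]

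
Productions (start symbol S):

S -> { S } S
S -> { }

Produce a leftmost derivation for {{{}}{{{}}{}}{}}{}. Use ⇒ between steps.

S⇒{S}S⇒{{S}S}S⇒{{{}}S}S⇒{{{}}{S}S}S⇒{{{}}{{S}S}S}S⇒{{{}}{{{}}S}S}S⇒{{{}}{{{}}{}}S}S⇒{{{}}{{{}}{}}{}}S⇒{{{}}{{{}}{}}{}}{}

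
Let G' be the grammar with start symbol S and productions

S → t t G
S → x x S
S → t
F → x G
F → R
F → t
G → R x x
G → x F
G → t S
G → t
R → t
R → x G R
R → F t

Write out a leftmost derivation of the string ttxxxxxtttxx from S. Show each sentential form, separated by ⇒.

S ⇒ ttG ⇒ ttxF ⇒ ttxxG ⇒ ttxxxF ⇒ ttxxxxG ⇒ ttxxxxRxx ⇒ ttxxxxxGRxx ⇒ ttxxxxxtSRxx ⇒ ttxxxxxttRxx ⇒ ttxxxxxtttxx

S ⇒ ttG   [S → t t G]
ttG ⇒ ttxF   [G → x F]
ttxF ⇒ ttxxG   [F → x G]
ttxxG ⇒ ttxxxF   [G → x F]
ttxxxF ⇒ ttxxxxG   [F → x G]
ttxxxxG ⇒ ttxxxxRxx   [G → R x x]
ttxxxxRxx ⇒ ttxxxxxGRxx   [R → x G R]
ttxxxxxGRxx ⇒ ttxxxxxtSRxx   [G → t S]
ttxxxxxtSRxx ⇒ ttxxxxxttRxx   [S → t]
ttxxxxxttRxx ⇒ ttxxxxxtttxx   [R → t]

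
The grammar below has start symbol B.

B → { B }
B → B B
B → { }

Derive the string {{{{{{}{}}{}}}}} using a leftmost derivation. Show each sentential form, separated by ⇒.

B ⇒ {B} ⇒ {{B}} ⇒ {{{B}}} ⇒ {{{{B}}}} ⇒ {{{{BB}}}} ⇒ {{{{{B}B}}}} ⇒ {{{{{BB}B}}}} ⇒ {{{{{{}B}B}}}} ⇒ {{{{{{}{}}B}}}} ⇒ {{{{{{}{}}{}}}}}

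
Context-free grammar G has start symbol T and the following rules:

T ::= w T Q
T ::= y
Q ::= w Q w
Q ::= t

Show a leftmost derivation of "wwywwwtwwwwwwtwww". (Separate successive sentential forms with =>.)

T=>wTQ=>wwTQQ=>wwyQQ=>wwywQwQ=>wwywwQwwQ=>wwywwwQwwwQ=>wwywwwtwwwQ=>wwywwwtwwwwQw=>wwywwwtwwwwwQww=>wwywwwtwwwwwwQwww=>wwywwwtwwwwwwtwww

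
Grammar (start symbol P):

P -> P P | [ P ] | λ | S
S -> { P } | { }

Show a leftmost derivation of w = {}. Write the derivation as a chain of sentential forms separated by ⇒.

P ⇒ PP   [P -> P P]
PP ⇒ SP   [P -> S]
SP ⇒ {}P   [S -> { }]
{}P ⇒ {}   [P -> λ]

P ⇒ PP ⇒ SP ⇒ {}P ⇒ {}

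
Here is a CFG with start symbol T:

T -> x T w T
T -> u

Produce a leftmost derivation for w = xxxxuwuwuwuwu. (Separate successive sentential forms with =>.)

T=>xTwT=>xxTwTwT=>xxxTwTwTwT=>xxxxTwTwTwTwT=>xxxxuwTwTwTwT=>xxxxuwuwTwTwT=>xxxxuwuwuwTwT=>xxxxuwuwuwuwT=>xxxxuwuwuwuwu

T => xTwT   [T -> x T w T]
xTwT => xxTwTwT   [T -> x T w T]
xxTwTwT => xxxTwTwTwT   [T -> x T w T]
xxxTwTwTwT => xxxxTwTwTwTwT   [T -> x T w T]
xxxxTwTwTwTwT => xxxxuwTwTwTwT   [T -> u]
xxxxuwTwTwTwT => xxxxuwuwTwTwT   [T -> u]
xxxxuwuwTwTwT => xxxxuwuwuwTwT   [T -> u]
xxxxuwuwuwTwT => xxxxuwuwuwuwT   [T -> u]
xxxxuwuwuwuwT => xxxxuwuwuwuwu   [T -> u]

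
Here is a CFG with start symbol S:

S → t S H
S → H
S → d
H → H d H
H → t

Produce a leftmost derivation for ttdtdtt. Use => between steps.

S => tSH   [S → t S H]
tSH => tHH   [S → H]
tHH => tHdHH   [H → H d H]
tHdHH => ttdHH   [H → t]
ttdHH => ttdHdHH   [H → H d H]
ttdHdHH => ttdtdHH   [H → t]
ttdtdHH => ttdtdtH   [H → t]
ttdtdtH => ttdtdtt   [H → t]

S=>tSH=>tHH=>tHdHH=>ttdHH=>ttdHdHH=>ttdtdHH=>ttdtdtH=>ttdtdtt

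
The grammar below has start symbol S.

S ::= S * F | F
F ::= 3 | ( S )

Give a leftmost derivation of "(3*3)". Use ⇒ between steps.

S⇒F⇒(S)⇒(S*F)⇒(F*F)⇒(3*F)⇒(3*3)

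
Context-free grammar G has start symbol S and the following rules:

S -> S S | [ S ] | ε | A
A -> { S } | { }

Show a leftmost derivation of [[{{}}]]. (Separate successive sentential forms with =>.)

S=>[S]=>[[S]]=>[[A]]=>[[{S}]]=>[[{A}]]=>[[{{}}]]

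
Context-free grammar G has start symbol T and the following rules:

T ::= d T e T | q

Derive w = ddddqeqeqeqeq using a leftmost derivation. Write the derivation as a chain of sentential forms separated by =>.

T => dTeT => ddTeTeT => dddTeTeTeT => ddddTeTeTeTeT => ddddqeTeTeTeT => ddddqeqeTeTeT => ddddqeqeqeTeT => ddddqeqeqeqeT => ddddqeqeqeqeq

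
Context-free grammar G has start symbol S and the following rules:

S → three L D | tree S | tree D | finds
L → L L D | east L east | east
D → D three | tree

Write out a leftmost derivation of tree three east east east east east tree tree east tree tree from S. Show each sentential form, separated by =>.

S => tree S => tree three L D => tree three L L D D => tree three L L D L D D => tree three east L east L D L D D => tree three east east east L D L D D => tree three east east east L L D D L D D => tree three east east east east L D D L D D => tree three east east east east east D D L D D => tree three east east east east east tree D L D D => tree three east east east east east tree tree L D D => tree three east east east east east tree tree east D D => tree three east east east east east tree tree east tree D => tree three east east east east east tree tree east tree tree

S => tree S   [S → tree S]
tree S => tree three L D   [S → three L D]
tree three L D => tree three L L D D   [L → L L D]
tree three L L D D => tree three L L D L D D   [L → L L D]
tree three L L D L D D => tree three east L east L D L D D   [L → east L east]
tree three east L east L D L D D => tree three east east east L D L D D   [L → east]
tree three east east east L D L D D => tree three east east east L L D D L D D   [L → L L D]
tree three east east east L L D D L D D => tree three east east east east L D D L D D   [L → east]
tree three east east east east L D D L D D => tree three east east east east east D D L D D   [L → east]
tree three east east east east east D D L D D => tree three east east east east east tree D L D D   [D → tree]
tree three east east east east east tree D L D D => tree three east east east east east tree tree L D D   [D → tree]
tree three east east east east east tree tree L D D => tree three east east east east east tree tree east D D   [L → east]
tree three east east east east east tree tree east D D => tree three east east east east east tree tree east tree D   [D → tree]
tree three east east east east east tree tree east tree D => tree three east east east east east tree tree east tree tree   [D → tree]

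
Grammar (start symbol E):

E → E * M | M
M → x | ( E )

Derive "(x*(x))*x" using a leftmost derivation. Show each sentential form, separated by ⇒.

E ⇒ E*M   [E → E * M]
E*M ⇒ M*M   [E → M]
M*M ⇒ (E)*M   [M → ( E )]
(E)*M ⇒ (E*M)*M   [E → E * M]
(E*M)*M ⇒ (M*M)*M   [E → M]
(M*M)*M ⇒ (x*M)*M   [M → x]
(x*M)*M ⇒ (x*(E))*M   [M → ( E )]
(x*(E))*M ⇒ (x*(M))*M   [E → M]
(x*(M))*M ⇒ (x*(x))*M   [M → x]
(x*(x))*M ⇒ (x*(x))*x   [M → x]

E ⇒ E*M ⇒ M*M ⇒ (E)*M ⇒ (E*M)*M ⇒ (M*M)*M ⇒ (x*M)*M ⇒ (x*(E))*M ⇒ (x*(M))*M ⇒ (x*(x))*M ⇒ (x*(x))*x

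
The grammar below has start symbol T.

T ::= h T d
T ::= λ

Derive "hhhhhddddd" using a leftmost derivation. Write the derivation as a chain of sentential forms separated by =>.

T=>hTd=>hhTdd=>hhhTddd=>hhhhTdddd=>hhhhhTddddd=>hhhhhddddd

T => hTd   [T ::= h T d]
hTd => hhTdd   [T ::= h T d]
hhTdd => hhhTddd   [T ::= h T d]
hhhTddd => hhhhTdddd   [T ::= h T d]
hhhhTdddd => hhhhhTddddd   [T ::= h T d]
hhhhhTddddd => hhhhhddddd   [T ::= λ]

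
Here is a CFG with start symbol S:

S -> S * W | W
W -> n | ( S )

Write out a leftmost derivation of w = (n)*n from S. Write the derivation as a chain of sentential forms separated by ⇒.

S ⇒ S*W ⇒ W*W ⇒ (S)*W ⇒ (W)*W ⇒ (n)*W ⇒ (n)*n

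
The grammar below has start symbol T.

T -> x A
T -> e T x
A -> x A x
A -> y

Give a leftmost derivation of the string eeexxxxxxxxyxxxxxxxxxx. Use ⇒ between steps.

T⇒eTx⇒eeTxx⇒eeeTxxx⇒eeexAxxx⇒eeexxAxxxx⇒eeexxxAxxxxx⇒eeexxxxAxxxxxx⇒eeexxxxxAxxxxxxx⇒eeexxxxxxAxxxxxxxx⇒eeexxxxxxxAxxxxxxxxx⇒eeexxxxxxxxAxxxxxxxxxx⇒eeexxxxxxxxyxxxxxxxxxx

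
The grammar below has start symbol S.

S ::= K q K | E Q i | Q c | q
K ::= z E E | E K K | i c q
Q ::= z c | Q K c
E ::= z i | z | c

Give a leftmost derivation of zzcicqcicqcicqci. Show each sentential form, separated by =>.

S=>EQi=>zQi=>zQKci=>zQKcKci=>zQKcKcKci=>zzcKcKcKci=>zzcicqcKcKci=>zzcicqcicqcKci=>zzcicqcicqcicqci

S => EQi   [S ::= E Q i]
EQi => zQi   [E ::= z]
zQi => zQKci   [Q ::= Q K c]
zQKci => zQKcKci   [Q ::= Q K c]
zQKcKci => zQKcKcKci   [Q ::= Q K c]
zQKcKcKci => zzcKcKcKci   [Q ::= z c]
zzcKcKcKci => zzcicqcKcKci   [K ::= i c q]
zzcicqcKcKci => zzcicqcicqcKci   [K ::= i c q]
zzcicqcicqcKci => zzcicqcicqcicqci   [K ::= i c q]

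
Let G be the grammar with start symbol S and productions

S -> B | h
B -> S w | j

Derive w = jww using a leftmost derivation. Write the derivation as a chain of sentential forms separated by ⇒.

S ⇒ B ⇒ Sw ⇒ Bw ⇒ Sww ⇒ Bww ⇒ jww

S ⇒ B   [S -> B]
B ⇒ Sw   [B -> S w]
Sw ⇒ Bw   [S -> B]
Bw ⇒ Sww   [B -> S w]
Sww ⇒ Bww   [S -> B]
Bww ⇒ jww   [B -> j]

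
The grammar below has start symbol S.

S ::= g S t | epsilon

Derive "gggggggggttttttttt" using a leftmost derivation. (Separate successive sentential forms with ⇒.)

S⇒gSt⇒ggStt⇒gggSttt⇒ggggStttt⇒gggggSttttt⇒ggggggStttttt⇒gggggggSttttttt⇒ggggggggStttttttt⇒gggggggggSttttttttt⇒gggggggggttttttttt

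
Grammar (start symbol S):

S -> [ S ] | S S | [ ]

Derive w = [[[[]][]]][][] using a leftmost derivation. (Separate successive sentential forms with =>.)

S=>SS=>SSS=>[S]SS=>[[S]]SS=>[[SS]]SS=>[[[S]S]]SS=>[[[[]]S]]SS=>[[[[]][]]]SS=>[[[[]][]]][]S=>[[[[]][]]][][]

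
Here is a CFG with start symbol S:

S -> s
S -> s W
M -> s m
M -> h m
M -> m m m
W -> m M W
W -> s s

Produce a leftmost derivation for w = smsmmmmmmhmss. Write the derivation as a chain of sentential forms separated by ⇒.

S ⇒ sW ⇒ smMW ⇒ smsmW ⇒ smsmmMW ⇒ smsmmmmmW ⇒ smsmmmmmmMW ⇒ smsmmmmmmhmW ⇒ smsmmmmmmhmss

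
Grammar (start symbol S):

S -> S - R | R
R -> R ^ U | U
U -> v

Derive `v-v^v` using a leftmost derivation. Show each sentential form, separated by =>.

S => S-R   [S -> S - R]
S-R => R-R   [S -> R]
R-R => U-R   [R -> U]
U-R => v-R   [U -> v]
v-R => v-R^U   [R -> R ^ U]
v-R^U => v-U^U   [R -> U]
v-U^U => v-v^U   [U -> v]
v-v^U => v-v^v   [U -> v]

S => S-R => R-R => U-R => v-R => v-R^U => v-U^U => v-v^U => v-v^v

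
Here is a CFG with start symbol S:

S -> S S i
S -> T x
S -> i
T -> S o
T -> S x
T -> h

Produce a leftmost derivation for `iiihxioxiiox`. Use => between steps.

S => Tx   [S -> T x]
Tx => Sox   [T -> S o]
Sox => SSiox   [S -> S S i]
SSiox => TxSiox   [S -> T x]
TxSiox => SoxSiox   [T -> S o]
SoxSiox => SSioxSiox   [S -> S S i]
SSioxSiox => SSiSioxSiox   [S -> S S i]
SSiSioxSiox => iSiSioxSiox   [S -> i]
iSiSioxSiox => iiiSioxSiox   [S -> i]
iiiSioxSiox => iiiTxioxSiox   [S -> T x]
iiiTxioxSiox => iiihxioxSiox   [T -> h]
iiihxioxSiox => iiihxioxiiox   [S -> i]

S=>Tx=>Sox=>SSiox=>TxSiox=>SoxSiox=>SSioxSiox=>SSiSioxSiox=>iSiSioxSiox=>iiiSioxSiox=>iiiTxioxSiox=>iiihxioxSiox=>iiihxioxiiox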